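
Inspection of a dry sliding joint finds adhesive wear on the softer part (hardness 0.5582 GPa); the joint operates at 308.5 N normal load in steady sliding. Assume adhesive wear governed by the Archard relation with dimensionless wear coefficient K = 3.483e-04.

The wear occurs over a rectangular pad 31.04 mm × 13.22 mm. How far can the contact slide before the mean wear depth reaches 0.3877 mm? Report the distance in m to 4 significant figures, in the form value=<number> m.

Intermediate values appear rounded — all working math runs at exact precision; rounded once at the end, at four significant digits.
Convert: Hardness H = 0.5582 GPa = 5.582e+08 Pa.
Convert: Pad sides 31.04 mm × 13.22 mm = 0.03104 m × 0.01322 m. Contact area A = 0.03104 m × 0.01322 m = 4.103e-04 m².
Convert: Depth limit h_lim = 0.3877 mm = 3.877e-04 m.
Collected in SI base units: W = 308.5 N, H = 5.582e+08 Pa, K = 3.483e-04.
Permissible volume V_lim = h_lim·A = 3.877e-04 · 4.103e-04 = 1.591e-07 m³.
Life L = V_lim·H/(K·W) = 1.591e-07 · 5.582e+08 / (3.483e-04 · 308.5) = 826.5 m.

value=826.5 m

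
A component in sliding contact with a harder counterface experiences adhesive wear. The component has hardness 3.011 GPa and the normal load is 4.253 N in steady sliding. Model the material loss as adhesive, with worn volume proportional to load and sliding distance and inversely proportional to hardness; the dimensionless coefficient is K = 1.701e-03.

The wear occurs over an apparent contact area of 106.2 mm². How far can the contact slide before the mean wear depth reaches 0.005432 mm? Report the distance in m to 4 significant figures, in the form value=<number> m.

value=240.1 m

All working math maintains exact precision, and displayed values are rounded; one last rounding, at four significant figures.
Convert: Hardness H = 3.011 GPa = 3.011e+09 Pa.
Convert: Contact area A = 106.2 mm² = 1.062e-04 m².
Convert: Depth limit h_lim = 0.005432 mm = 5.432e-06 m.
In SI base units, W = 4.253 N, H = 3.011e+09 Pa, K = 1.701e-03.
Limit volume V_lim = h_lim·A = 5.432e-06 · 1.062e-04 = 5.769e-10 m³.
Inverting, life L = V_lim·H/(K·W) = 5.769e-10 · 3.011e+09 / (1.701e-03 · 4.253) = 240.1 m.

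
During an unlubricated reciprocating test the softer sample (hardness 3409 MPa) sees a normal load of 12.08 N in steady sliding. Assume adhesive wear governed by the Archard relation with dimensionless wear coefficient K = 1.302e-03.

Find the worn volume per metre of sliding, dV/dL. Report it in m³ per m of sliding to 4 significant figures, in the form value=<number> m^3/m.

The computation maintains exact precision — shown intermediates are rounded, and a lone final rounding to 4 significant digits.
Hardness H = 3409 MPa = 3.409e+09 Pa.
As SI base values: W = 12.08 N, H = 3.409e+09 Pa, K = 1.302e-03.
Sliding wear rate dV/dL = K·W/H — distance-free: 1.302e-03 · 12.08 / 3.409e+09 = 4.614e-12 m³/m.

value=4.614e-12 m^3/m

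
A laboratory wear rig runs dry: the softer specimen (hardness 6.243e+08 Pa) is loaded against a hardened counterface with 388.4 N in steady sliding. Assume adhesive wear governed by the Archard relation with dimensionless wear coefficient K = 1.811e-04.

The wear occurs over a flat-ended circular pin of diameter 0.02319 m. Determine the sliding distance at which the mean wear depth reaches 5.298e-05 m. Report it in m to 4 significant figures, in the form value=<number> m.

Displayed values are rounded — all arithmetic holds exact precision. Rounded just once, at four significant figures.
Convert: Contact area A = π·d²/4 = π·(0.02319 m)²/4 = 4.224e-04 m².
As SI base values: W = 388.4 N, H = 6.243e+08 Pa, K = 1.811e-04.
Permissible volume V_lim = h_lim·A = 5.298e-05 · 4.224e-04 = 2.238e-08 m³.
Inverting, life L = V_lim·H/(K·W) = 2.238e-08 · 6.243e+08 / (1.811e-04 · 388.4) = 198.6 m.

value=198.6 m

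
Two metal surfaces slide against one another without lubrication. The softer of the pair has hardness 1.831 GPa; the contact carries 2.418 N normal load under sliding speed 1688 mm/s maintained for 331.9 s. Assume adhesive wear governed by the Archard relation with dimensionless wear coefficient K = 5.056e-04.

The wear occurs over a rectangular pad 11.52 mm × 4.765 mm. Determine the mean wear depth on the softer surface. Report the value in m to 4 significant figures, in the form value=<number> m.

Every step holds full precision — intermediate values are printed rounded, and rounded once at the end, at four significant digits.
Sliding speed v = 1688 mm/s = 1.688 m/s. Distance covered L = v·t = 1.688 m/s × 331.9 s = 560.2 m.
Hardness H = 1.831 GPa = 1.831e+09 Pa.
Pad sides 11.52 mm × 4.765 mm = 0.01152 m × 0.004765 m. Contact area A = 0.01152 m × 0.004765 m = 5.489e-05 m².
Expressed in SI base units: W = 2.418 N, H = 1.831e+09 Pa, K = 5.056e-04.
Wear volume V = K·W·L/H = 5.056e-04 · 2.418 · 560.2 / 1.831e+09 = 3.741e-10 m³.
Wear depth h = V/A = 3.741e-10 / 5.489e-05 = 6.815e-06 m.

value=6.815e-06 m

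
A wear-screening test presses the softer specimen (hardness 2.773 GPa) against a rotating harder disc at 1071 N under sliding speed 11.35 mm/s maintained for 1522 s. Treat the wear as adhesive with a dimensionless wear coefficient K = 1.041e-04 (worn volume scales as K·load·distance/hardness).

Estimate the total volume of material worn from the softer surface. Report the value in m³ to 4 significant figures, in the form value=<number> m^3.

The intermediates appear rounded — every step maintains full precision. Rounded just once, at 4 significant figures.
Convert: Sliding speed v = 11.35 mm/s = 0.01135 m/s. Distance L = v·t = 0.01135 m/s × 1522 s = 17.27 m.
Convert: Hardness H = 2.773 GPa = 2.773e+09 Pa.
In SI base units, W = 1071 N, H = 2.773e+09 Pa, K = 1.041e-04.
Apply Archard: V = K·W·L/H = 1.041e-04 · 1071 · 17.27 / 2.773e+09 = 6.945e-10 m³.

value=6.945e-10 m^3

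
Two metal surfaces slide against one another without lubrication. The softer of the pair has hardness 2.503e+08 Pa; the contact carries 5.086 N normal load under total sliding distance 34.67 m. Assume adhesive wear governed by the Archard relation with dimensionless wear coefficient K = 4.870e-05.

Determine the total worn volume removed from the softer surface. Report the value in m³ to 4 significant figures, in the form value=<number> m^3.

All working math keeps exact precision — displayed values are rounded. Rounded once at the end to four significant figures.
Expressed in SI base units: W = 5.086 N, H = 2.503e+08 Pa, K = 4.870e-05.
By Archard's law, V = K·W·L/H = 4.870e-05 · 5.086 · 34.67 / 2.503e+08 = 3.431e-11 m³.

value=3.431e-11 m^3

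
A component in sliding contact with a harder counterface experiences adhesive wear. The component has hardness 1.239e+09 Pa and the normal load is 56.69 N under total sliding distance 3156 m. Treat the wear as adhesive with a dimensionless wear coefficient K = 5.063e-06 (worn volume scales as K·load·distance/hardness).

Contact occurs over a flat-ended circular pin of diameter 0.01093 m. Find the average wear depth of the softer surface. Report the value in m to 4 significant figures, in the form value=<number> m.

value=7.792e-06 m

All arithmetic carries full float precision, and printed values are rounded; one final rounding, at four significant figures.
Contact area A = π·d²/4 = π·(0.01093 m)²/4 = 9.383e-05 m².
SI base units throughout: W = 56.69 N, H = 1.239e+09 Pa, K = 5.063e-06.
Worn volume V = K·W·L/H = 5.063e-06 · 56.69 · 3156 / 1.239e+09 = 7.311e-10 m³.
Average depth h = V/A = 7.311e-10 / 9.383e-05 = 7.792e-06 m.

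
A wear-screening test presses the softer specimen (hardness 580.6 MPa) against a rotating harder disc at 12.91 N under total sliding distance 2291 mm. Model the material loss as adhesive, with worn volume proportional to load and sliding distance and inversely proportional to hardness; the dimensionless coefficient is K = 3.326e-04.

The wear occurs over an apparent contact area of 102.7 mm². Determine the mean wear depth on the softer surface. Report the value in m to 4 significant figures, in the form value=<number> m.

value=1.650e-07 m

All working math maintains exact precision; intermediate values are printed rounded, and a lone final rounding to four significant digits.
Convert: Path length L = 2291 mm = 2.291 m.
Convert: Hardness H = 580.6 MPa = 5.806e+08 Pa.
Convert: Contact area A = 102.7 mm² = 1.027e-04 m².
Restated in SI base units: W = 12.91 N, H = 5.806e+08 Pa, K = 3.326e-04.
Wear volume V = K·W·L/H = 3.326e-04 · 12.91 · 2.291 / 5.806e+08 = 1.694e-11 m³.
Mean wear depth h = V/A = 1.694e-11 / 1.027e-04 = 1.650e-07 m.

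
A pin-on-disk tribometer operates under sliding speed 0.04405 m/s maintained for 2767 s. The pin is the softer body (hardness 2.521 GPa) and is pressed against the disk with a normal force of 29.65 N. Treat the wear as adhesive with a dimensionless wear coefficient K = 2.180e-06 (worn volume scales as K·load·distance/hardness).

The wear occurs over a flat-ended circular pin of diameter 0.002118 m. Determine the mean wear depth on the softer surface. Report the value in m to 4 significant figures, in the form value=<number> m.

value=8.870e-07 m

Intermediates are displayed rounded, and the algebra runs at full float precision. Rounded just once: 4 significant digits.
Convert: Path length L = v·t = 0.04405 m/s × 2767 s = 121.9 m.
Convert: Hardness H = 2.521 GPa = 2.521e+09 Pa.
Convert: Contact area A = π·d²/4 = π·(0.002118 m)²/4 = 3.523e-06 m².
Collected in SI base units: W = 29.65 N, H = 2.521e+09 Pa, K = 2.180e-06.
Volume removed: V = K·W·L/H = 2.180e-06 · 29.65 · 121.9 / 2.521e+09 = 3.125e-12 m³.
Wear depth h = V/A = 3.125e-12 / 3.523e-06 = 8.870e-07 m.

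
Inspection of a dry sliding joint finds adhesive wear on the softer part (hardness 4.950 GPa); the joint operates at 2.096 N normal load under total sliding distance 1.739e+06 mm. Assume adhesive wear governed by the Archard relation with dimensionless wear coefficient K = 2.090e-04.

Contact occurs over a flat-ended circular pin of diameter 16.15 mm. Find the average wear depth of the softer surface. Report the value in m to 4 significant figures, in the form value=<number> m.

value=7.513e-07 m

Intermediates appear rounded, and each operation maintains full precision, and a lone final rounding, at four significant figures.
Convert: Path length L = 1.739e+06 mm = 1739 m.
Convert: Hardness H = 4.950 GPa = 4.950e+09 Pa.
Convert: Pin diameter d = 16.15 mm = 0.01615 m. Contact area A = π·d²/4 = π·(0.01615 m)²/4 = 2.048e-04 m².
In SI base units, W = 2.096 N, H = 4.950e+09 Pa, K = 2.090e-04.
Archard relation: V = K·W·L/H = 2.090e-04 · 2.096 · 1739 / 4.950e+09 = 1.539e-10 m³.
Wear depth h = V/A = 1.539e-10 / 2.048e-04 = 7.513e-07 m.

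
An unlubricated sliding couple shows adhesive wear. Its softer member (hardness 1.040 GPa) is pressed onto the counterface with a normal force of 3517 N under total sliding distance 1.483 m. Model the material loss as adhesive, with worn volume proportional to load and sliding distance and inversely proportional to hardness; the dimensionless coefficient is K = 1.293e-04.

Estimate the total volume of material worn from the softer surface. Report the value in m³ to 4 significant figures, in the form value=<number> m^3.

The algebra holds full precision, and intermediate values are printed rounded, and rounded just once to 4 significant figures.
Hardness H = 1.040 GPa = 1.040e+09 Pa.
SI base units throughout: W = 3517 N, H = 1.040e+09 Pa, K = 1.293e-04.
By Archard's law, V = K·W·L/H = 1.293e-04 · 3517 · 1.483 / 1.040e+09 = 6.485e-10 m³.

value=6.485e-10 m^3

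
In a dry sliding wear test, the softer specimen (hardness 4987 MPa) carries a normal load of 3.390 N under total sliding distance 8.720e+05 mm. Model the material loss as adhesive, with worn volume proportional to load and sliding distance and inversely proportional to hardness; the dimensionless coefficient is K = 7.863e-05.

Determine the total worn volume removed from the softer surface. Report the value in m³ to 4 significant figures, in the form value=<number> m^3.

The intermediates are shown rounded, and every step keeps full float precision, and one last rounding: four significant digits.
Distance L = 8.720e+05 mm = 872.0 m.
Hardness H = 4987 MPa = 4.987e+09 Pa.
SI base units throughout: W = 3.390 N, H = 4.987e+09 Pa, K = 7.863e-05.
The Archard volume V = K·W·L/H = 7.863e-05 · 3.390 · 872.0 / 4.987e+09 = 4.661e-11 m³.

value=4.661e-11 m^3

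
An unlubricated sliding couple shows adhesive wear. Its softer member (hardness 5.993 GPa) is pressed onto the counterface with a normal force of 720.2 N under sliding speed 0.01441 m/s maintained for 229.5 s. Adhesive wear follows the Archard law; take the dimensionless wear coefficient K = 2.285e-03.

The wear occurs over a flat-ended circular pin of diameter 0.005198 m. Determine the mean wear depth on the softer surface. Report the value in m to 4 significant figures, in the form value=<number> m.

value=4.279e-05 m

The algebra maintains full float precision — quoted intermediates are rounded. Rounded once at the end, at four significant figures.
Distance covered L = v·t = 0.01441 m/s × 229.5 s = 3.307 m.
Hardness H = 5.993 GPa = 5.993e+09 Pa.
Contact area A = π·d²/4 = π·(0.005198 m)²/4 = 2.122e-05 m².
Collected in SI base units: W = 720.2 N, H = 5.993e+09 Pa, K = 2.285e-03.
Wear volume V = K·W·L/H = 2.285e-03 · 720.2 · 3.307 / 5.993e+09 = 9.081e-10 m³.
Average depth h = V/A = 9.081e-10 / 2.122e-05 = 4.279e-05 m.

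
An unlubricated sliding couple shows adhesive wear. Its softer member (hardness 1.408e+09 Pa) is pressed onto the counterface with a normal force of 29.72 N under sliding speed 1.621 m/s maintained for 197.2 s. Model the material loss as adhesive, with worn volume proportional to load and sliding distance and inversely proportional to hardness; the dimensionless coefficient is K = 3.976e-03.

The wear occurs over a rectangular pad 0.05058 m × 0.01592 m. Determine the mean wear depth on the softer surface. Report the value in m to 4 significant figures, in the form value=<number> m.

value=3.332e-05 m

All working math keeps full float precision; intermediate values appear rounded, and one last rounding to 4 significant digits.
Convert: The distance L = v·t = 1.621 m/s × 197.2 s = 319.7 m.
Convert: Contact area A = 0.05058 m × 0.01592 m = 8.052e-04 m².
Expressed in SI base units: W = 29.72 N, H = 1.408e+09 Pa, K = 3.976e-03.
The Archard volume V = K·W·L/H = 3.976e-03 · 29.72 · 319.7 / 1.408e+09 = 2.683e-08 m³.
Depth of wear h = V/A = 2.683e-08 / 8.052e-04 = 3.332e-05 m.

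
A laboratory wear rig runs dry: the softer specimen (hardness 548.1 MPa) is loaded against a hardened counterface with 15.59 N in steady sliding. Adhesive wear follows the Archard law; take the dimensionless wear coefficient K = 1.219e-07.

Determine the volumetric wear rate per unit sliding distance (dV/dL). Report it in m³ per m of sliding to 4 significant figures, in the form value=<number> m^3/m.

value=3.467e-15 m^3/m

All working math runs at full precision; shown intermediates are rounded, and a lone final rounding, at 4 significant figures.
Hardness H = 548.1 MPa = 5.481e+08 Pa.
In SI base units, W = 15.59 N, H = 5.481e+08 Pa, K = 1.219e-07.
Rate of wear dV/dL = K·W/H: 1.219e-07 · 15.59 / 5.481e+08 = 3.467e-15 m³/m.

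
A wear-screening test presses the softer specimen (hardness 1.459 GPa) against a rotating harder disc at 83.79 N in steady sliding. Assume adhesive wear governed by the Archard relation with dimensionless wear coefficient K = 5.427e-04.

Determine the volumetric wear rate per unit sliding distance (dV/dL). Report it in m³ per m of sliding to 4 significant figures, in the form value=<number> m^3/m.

All arithmetic keeps full precision, and the intermediates are printed rounded; one final rounding, at four significant digits.
Hardness H = 1.459 GPa = 1.459e+09 Pa.
As SI base values: W = 83.79 N, H = 1.459e+09 Pa, K = 5.427e-04.
Volumetric rate dV/dL = K·W/H, so: 5.427e-04 · 83.79 / 1.459e+09 = 3.117e-11 m³/m.

value=3.117e-11 m^3/m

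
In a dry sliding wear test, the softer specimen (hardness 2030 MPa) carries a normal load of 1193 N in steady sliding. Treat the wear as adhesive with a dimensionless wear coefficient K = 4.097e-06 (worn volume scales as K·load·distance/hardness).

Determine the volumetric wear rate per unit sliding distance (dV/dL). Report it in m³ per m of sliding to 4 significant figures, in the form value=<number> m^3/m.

value=2.408e-12 m^3/m

All arithmetic keeps full float precision. Intermediate values are printed rounded — rounded just once to four significant figures.
Hardness H = 2030 MPa = 2.030e+09 Pa.
Restated in SI base units: W = 1193 N, H = 2.030e+09 Pa, K = 4.097e-06.
Volumetric rate dV/dL = K·W/H (no L dependence): 4.097e-06 · 1193 / 2.030e+09 = 2.408e-12 m³/m.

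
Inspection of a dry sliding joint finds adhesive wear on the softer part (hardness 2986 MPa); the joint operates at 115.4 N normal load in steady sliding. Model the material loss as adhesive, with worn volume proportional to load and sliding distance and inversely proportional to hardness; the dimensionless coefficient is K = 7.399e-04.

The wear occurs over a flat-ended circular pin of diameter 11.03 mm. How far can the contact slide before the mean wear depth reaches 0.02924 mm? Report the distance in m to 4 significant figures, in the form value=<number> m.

value=97.71 m

The algebra holds full precision. Intermediate values are printed rounded. Rounded once at the end: four significant figures.
Convert: Hardness H = 2986 MPa = 2.986e+09 Pa.
Convert: Pin diameter d = 11.03 mm = 0.01103 m. Contact area A = π·d²/4 = π·(0.01103 m)²/4 = 9.555e-05 m².
Convert: Depth limit h_lim = 0.02924 mm = 2.924e-05 m.
In SI base units: W = 115.4 N, H = 2.986e+09 Pa, K = 7.399e-04.
Permissible volume V_lim = h_lim·A = 2.924e-05 · 9.555e-05 = 2.794e-09 m³.
Life L = V_lim·H/(K·W) = 2.794e-09 · 2.986e+09 / (7.399e-04 · 115.4) = 97.71 m.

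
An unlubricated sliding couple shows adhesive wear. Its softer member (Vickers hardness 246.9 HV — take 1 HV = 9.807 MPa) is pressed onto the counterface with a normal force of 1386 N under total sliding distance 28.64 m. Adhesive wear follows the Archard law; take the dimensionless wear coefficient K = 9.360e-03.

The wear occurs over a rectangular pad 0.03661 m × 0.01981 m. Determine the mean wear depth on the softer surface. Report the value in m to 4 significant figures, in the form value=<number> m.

value=2.116e-04 m

The algebra keeps full float precision. Intermediates appear rounded. Rounded just once to 4 significant digits.
Convert: Hardness H = 246.9 HV × 9.807 MPa/HV = 2421 MPa = 2.421e+09 Pa.
Convert: Contact area A = 0.03661 m × 0.01981 m = 7.252e-04 m².
As SI base values: W = 1386 N, H = 2.421e+09 Pa, K = 9.360e-03.
Wear volume V = K·W·L/H = 9.360e-03 · 1386 · 28.64 / 2.421e+09 = 1.534e-07 m³.
Mean depth h = V/A = 1.534e-07 / 7.252e-04 = 2.116e-04 m.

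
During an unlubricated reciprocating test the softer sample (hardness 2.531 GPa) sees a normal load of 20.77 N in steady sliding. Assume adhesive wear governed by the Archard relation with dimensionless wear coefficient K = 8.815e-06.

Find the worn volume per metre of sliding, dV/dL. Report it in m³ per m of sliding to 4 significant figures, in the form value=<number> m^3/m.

value=7.234e-14 m^3/m

Intermediate values are printed rounded; every step holds full precision. Rounded once at the end to four significant digits.
Hardness H = 2.531 GPa = 2.531e+09 Pa.
SI base units throughout: W = 20.77 N, H = 2.531e+09 Pa, K = 8.815e-06.
Sliding wear rate dV/dL = K·W/H: 8.815e-06 · 20.77 / 2.531e+09 = 7.234e-14 m³/m.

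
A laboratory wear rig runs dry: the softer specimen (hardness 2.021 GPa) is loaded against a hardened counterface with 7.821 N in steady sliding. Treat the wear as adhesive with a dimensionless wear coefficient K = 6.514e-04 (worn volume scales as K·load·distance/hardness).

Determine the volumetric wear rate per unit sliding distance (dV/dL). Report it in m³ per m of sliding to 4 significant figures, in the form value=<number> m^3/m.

The intermediates are displayed rounded — each operation holds exact precision. Rounded just once, at 4 significant figures.
Hardness H = 2.021 GPa = 2.021e+09 Pa.
In SI base units, W = 7.821 N, H = 2.021e+09 Pa, K = 6.514e-04.
Wear rate dV/dL = K·W/H: 6.514e-04 · 7.821 / 2.021e+09 = 2.521e-12 m³/m.

value=2.521e-12 m^3/m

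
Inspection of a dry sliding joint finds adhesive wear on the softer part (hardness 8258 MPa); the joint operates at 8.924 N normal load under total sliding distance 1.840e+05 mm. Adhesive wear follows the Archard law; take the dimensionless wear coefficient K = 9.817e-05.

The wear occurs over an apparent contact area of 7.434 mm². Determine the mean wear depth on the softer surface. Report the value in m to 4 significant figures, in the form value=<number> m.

Intermediates appear rounded; each operation maintains exact precision — rounded once at the end: 4 significant figures.
Total distance L = 1.840e+05 mm = 184.0 m.
Hardness H = 8258 MPa = 8.258e+09 Pa.
Contact area A = 7.434 mm² = 7.434e-06 m².
Expressed in SI base units: W = 8.924 N, H = 8.258e+09 Pa, K = 9.817e-05.
By Archard's law, V = K·W·L/H = 9.817e-05 · 8.924 · 184.0 / 8.258e+09 = 1.952e-11 m³.
Mean wear depth h = V/A = 1.952e-11 / 7.434e-06 = 2.626e-06 m.

value=2.626e-06 m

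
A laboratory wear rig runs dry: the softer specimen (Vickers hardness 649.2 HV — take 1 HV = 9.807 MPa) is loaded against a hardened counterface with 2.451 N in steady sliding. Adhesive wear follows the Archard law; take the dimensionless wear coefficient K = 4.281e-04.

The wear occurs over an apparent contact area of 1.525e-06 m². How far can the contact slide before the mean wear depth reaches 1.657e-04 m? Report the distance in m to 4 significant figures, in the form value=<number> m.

value=1533 m

The intermediates are shown rounded; every step carries full precision. Rounded once at the end, at four significant figures.
Hardness H = 649.2 HV × 9.807 MPa/HV = 6367 MPa = 6.367e+09 Pa.
Expressed in SI base units: W = 2.451 N, H = 6.367e+09 Pa, K = 4.281e-04.
Permissible volume V_lim = h_lim·A = 1.657e-04 · 1.525e-06 = 2.527e-10 m³.
Sliding life L = V_lim·H/(K·W) = 2.527e-10 · 6.367e+09 / (4.281e-04 · 2.451) = 1533 m.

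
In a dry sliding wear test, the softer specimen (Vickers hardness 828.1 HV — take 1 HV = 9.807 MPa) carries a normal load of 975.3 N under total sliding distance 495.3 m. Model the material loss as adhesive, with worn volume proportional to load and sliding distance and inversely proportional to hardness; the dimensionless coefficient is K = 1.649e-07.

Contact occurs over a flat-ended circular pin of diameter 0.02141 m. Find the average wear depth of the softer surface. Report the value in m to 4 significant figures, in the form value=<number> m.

All arithmetic maintains full float precision. Quoted intermediates are rounded; rounded once at the end to four significant digits.
Convert: Hardness H = 828.1 HV × 9.807 MPa/HV = 8121 MPa = 8.121e+09 Pa.
Convert: Contact area A = π·d²/4 = π·(0.02141 m)²/4 = 3.600e-04 m².
In SI base units: W = 975.3 N, H = 8.121e+09 Pa, K = 1.649e-07.
Worn volume V = K·W·L/H = 1.649e-07 · 975.3 · 495.3 / 8.121e+09 = 9.809e-12 m³.
Mean wear depth h = V/A = 9.809e-12 / 3.600e-04 = 2.724e-08 m.

value=2.724e-08 m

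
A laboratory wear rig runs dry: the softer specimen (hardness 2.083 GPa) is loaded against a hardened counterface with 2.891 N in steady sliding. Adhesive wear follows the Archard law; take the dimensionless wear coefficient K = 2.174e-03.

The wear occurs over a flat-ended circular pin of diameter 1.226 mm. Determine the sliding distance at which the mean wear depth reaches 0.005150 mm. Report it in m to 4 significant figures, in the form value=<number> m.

The computation keeps full precision, and intermediate values are shown rounded, and a lone final rounding: four significant figures.
Convert: Hardness H = 2.083 GPa = 2.083e+09 Pa.
Convert: Pin diameter d = 1.226 mm = 0.001226 m. Contact area A = π·d²/4 = π·(0.001226 m)²/4 = 1.181e-06 m².
Convert: Depth limit h_lim = 0.005150 mm = 5.150e-06 m.
In SI base units, W = 2.891 N, H = 2.083e+09 Pa, K = 2.174e-03.
Permissible volume V_lim = h_lim·A = 5.150e-06 · 1.181e-06 = 6.080e-12 m³.
Inverting, life L = V_lim·H/(K·W) = 6.080e-12 · 2.083e+09 / (2.174e-03 · 2.891) = 2.015 m.

value=2.015 m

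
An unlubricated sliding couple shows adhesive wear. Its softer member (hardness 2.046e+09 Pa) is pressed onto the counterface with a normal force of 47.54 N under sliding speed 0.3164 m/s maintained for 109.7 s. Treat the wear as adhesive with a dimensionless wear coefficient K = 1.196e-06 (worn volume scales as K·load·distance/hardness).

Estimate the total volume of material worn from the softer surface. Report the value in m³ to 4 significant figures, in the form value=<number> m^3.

value=9.646e-13 m^3

The algebra runs at full float precision, and the intermediates appear rounded; a lone final rounding: four significant digits.
The distance L = v·t = 0.3164 m/s × 109.7 s = 34.71 m.
SI base units throughout: W = 47.54 N, H = 2.046e+09 Pa, K = 1.196e-06.
Archard volume V = K·W·L/H = 1.196e-06 · 47.54 · 34.71 / 2.046e+09 = 9.646e-13 m³.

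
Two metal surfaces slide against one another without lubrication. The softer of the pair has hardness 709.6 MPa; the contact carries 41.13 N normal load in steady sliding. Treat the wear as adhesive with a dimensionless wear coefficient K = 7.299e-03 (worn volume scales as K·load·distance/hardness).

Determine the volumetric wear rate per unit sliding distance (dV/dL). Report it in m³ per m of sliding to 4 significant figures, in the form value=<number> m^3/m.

value=4.231e-10 m^3/m

Intermediate values are printed rounded — each operation keeps full float precision — rounded just once to four significant figures.
Convert: Hardness H = 709.6 MPa = 7.096e+08 Pa.
Restated in SI base units: W = 41.13 N, H = 7.096e+08 Pa, K = 7.299e-03.
Sliding wear rate dV/dL = K·W/H (independent of L): 7.299e-03 · 41.13 / 7.096e+08 = 4.231e-10 m³/m.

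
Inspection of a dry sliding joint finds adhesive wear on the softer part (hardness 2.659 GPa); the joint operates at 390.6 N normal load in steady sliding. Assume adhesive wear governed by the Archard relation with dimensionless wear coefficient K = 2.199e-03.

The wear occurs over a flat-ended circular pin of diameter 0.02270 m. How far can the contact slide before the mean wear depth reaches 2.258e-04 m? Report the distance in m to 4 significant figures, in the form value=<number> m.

Each operation runs at exact precision. Printed values are rounded, and rounded once at the end: 4 significant digits.
Hardness H = 2.659 GPa = 2.659e+09 Pa.
Contact area A = π·d²/4 = π·(0.02270 m)²/4 = 4.047e-04 m².
Restated in SI base units: W = 390.6 N, H = 2.659e+09 Pa, K = 2.199e-03.
At the depth limit, V_lim = h_lim·A = 2.258e-04 · 4.047e-04 = 9.138e-08 m³.
Sliding life L = V_lim·H/(K·W) = 9.138e-08 · 2.659e+09 / (2.199e-03 · 390.6) = 282.9 m.

value=282.9 m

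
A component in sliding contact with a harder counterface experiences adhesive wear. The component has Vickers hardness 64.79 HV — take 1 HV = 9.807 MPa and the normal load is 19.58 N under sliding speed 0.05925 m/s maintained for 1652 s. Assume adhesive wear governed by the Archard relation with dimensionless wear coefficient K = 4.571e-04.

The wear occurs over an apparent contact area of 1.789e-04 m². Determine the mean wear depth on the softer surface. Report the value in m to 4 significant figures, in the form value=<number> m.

value=7.707e-06 m

Intermediate values are displayed rounded, and all working math holds full float precision. Rounded once at the end, at four significant digits.
Convert: Sliding distance L = v·t = 0.05925 m/s × 1652 s = 97.88 m.
Convert: Hardness H = 64.79 HV × 9.807 MPa/HV = 635.4 MPa = 6.354e+08 Pa.
Restated in SI base units: W = 19.58 N, H = 6.354e+08 Pa, K = 4.571e-04.
Apply Archard: V = K·W·L/H = 4.571e-04 · 19.58 · 97.88 / 6.354e+08 = 1.379e-09 m³.
Depth of wear h = V/A = 1.379e-09 / 1.789e-04 = 7.707e-06 m.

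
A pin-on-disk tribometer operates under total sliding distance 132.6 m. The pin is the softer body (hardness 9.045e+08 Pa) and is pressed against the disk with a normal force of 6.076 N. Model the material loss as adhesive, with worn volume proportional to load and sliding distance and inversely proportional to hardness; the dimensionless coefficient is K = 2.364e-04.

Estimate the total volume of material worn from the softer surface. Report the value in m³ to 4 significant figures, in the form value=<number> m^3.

value=2.106e-10 m^3

Quoted intermediates are rounded. The computation runs at exact precision, and a lone final rounding: four significant digits.
In SI base units: W = 6.076 N, H = 9.045e+08 Pa, K = 2.364e-04.
By Archard's law, V = K·W·L/H = 2.364e-04 · 6.076 · 132.6 / 9.045e+08 = 2.106e-10 m³.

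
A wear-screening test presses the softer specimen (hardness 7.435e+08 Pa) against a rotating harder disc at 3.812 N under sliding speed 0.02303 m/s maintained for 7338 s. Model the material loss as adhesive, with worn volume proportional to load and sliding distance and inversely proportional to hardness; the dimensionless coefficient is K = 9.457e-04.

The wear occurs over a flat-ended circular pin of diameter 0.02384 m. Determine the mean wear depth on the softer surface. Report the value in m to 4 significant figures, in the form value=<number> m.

The intermediates are shown rounded; all working math runs at full float precision, and one final rounding: 4 significant digits.
Distance covered L = v·t = 0.02303 m/s × 7338 s = 169.0 m.
Contact area A = π·d²/4 = π·(0.02384 m)²/4 = 4.464e-04 m².
Collected in SI base units: W = 3.812 N, H = 7.435e+08 Pa, K = 9.457e-04.
Volume removed: V = K·W·L/H = 9.457e-04 · 3.812 · 169.0 / 7.435e+08 = 8.194e-10 m³.
Mean wear depth h = V/A = 8.194e-10 / 4.464e-04 = 1.836e-06 m.

value=1.836e-06 m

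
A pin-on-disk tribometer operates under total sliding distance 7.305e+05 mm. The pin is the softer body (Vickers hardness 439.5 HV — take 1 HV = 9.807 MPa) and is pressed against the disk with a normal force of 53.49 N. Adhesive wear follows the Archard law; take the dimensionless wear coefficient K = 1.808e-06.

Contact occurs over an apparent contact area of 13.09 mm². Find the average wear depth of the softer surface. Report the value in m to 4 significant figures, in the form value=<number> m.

The intermediates are printed rounded; all working math runs at full float precision — rounded once at the end to 4 significant figures.
Convert: Sliding distance L = 7.305e+05 mm = 730.5 m.
Convert: Hardness H = 439.5 HV × 9.807 MPa/HV = 4310 MPa = 4.310e+09 Pa.
Convert: Contact area A = 13.09 mm² = 1.309e-05 m².
SI base units throughout: W = 53.49 N, H = 4.310e+09 Pa, K = 1.808e-06.
Apply Archard: V = K·W·L/H = 1.808e-06 · 53.49 · 730.5 / 4.310e+09 = 1.639e-11 m³.
Wear depth h = V/A = 1.639e-11 / 1.309e-05 = 1.252e-06 m.

value=1.252e-06 m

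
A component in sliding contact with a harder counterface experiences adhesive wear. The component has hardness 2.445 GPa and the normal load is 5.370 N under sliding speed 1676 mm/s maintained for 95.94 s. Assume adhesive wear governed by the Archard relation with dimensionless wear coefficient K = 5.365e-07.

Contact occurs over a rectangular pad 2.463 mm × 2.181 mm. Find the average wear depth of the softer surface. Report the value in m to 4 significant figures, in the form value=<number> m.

value=3.527e-08 m

All working math runs at full precision, and intermediates appear rounded, and rounded just once: 4 significant figures.
Sliding speed v = 1676 mm/s = 1.676 m/s. Path length L = v·t = 1.676 m/s × 95.94 s = 160.8 m.
Hardness H = 2.445 GPa = 2.445e+09 Pa.
Pad sides 2.463 mm × 2.181 mm = 0.002463 m × 0.002181 m. Contact area A = 0.002463 m × 0.002181 m = 5.372e-06 m².
In SI base units: W = 5.370 N, H = 2.445e+09 Pa, K = 5.365e-07.
By Archard's law, V = K·W·L/H = 5.365e-07 · 5.370 · 160.8 / 2.445e+09 = 1.895e-13 m³.
Average depth h = V/A = 1.895e-13 / 5.372e-06 = 3.527e-08 m.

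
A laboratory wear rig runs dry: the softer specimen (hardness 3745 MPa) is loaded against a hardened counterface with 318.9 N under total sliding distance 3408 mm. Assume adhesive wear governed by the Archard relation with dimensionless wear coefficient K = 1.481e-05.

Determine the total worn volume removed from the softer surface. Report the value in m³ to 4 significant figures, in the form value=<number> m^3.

value=4.298e-12 m^3

All working math runs at exact precision. The intermediates appear rounded. Rounded just once: 4 significant digits.
Convert: Distance L = 3408 mm = 3.408 m.
Convert: Hardness H = 3745 MPa = 3.745e+09 Pa.
In SI base units, W = 318.9 N, H = 3.745e+09 Pa, K = 1.481e-05.
Volume removed: V = K·W·L/H = 1.481e-05 · 318.9 · 3.408 / 3.745e+09 = 4.298e-12 m³.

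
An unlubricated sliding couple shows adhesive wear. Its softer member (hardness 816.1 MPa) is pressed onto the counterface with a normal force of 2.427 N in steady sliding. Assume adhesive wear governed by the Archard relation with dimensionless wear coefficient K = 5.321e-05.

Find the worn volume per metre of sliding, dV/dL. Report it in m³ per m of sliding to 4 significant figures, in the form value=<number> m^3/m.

Intermediate values appear rounded — the algebra keeps full precision. Rounded once at the end: four significant figures.
Convert: Hardness H = 816.1 MPa = 8.161e+08 Pa.
SI base units throughout: W = 2.427 N, H = 8.161e+08 Pa, K = 5.321e-05.
Wear rate dV/dL = K·W/H — distance-free: 5.321e-05 · 2.427 / 8.161e+08 = 1.582e-13 m³/m.

value=1.582e-13 m^3/m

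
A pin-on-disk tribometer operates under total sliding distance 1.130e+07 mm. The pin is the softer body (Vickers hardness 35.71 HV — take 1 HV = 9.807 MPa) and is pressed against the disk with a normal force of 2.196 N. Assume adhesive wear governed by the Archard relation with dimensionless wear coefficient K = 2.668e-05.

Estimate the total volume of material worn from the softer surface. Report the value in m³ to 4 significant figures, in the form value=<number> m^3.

value=1.890e-09 m^3

The intermediates appear rounded, and all working math holds full float precision. Rounded once at the end to 4 significant digits.
Convert: Total distance L = 1.130e+07 mm = 1.130e+04 m.
Convert: Hardness H = 35.71 HV × 9.807 MPa/HV = 350.2 MPa = 3.502e+08 Pa.
Collected in SI base units: W = 2.196 N, H = 3.502e+08 Pa, K = 2.668e-05.
Archard volume V = K·W·L/H = 2.668e-05 · 2.196 · 1.130e+04 / 3.502e+08 = 1.890e-09 m³.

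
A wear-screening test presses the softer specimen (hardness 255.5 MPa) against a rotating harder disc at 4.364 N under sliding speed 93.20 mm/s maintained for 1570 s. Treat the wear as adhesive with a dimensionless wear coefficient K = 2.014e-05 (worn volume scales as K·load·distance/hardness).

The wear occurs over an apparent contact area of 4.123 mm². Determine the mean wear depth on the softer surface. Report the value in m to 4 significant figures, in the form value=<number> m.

value=1.221e-05 m

Intermediate values are shown rounded; the algebra holds full float precision. Rounded just once, at four significant figures.
Sliding speed v = 93.20 mm/s = 0.09320 m/s. Distance L = v·t = 0.09320 m/s × 1570 s = 146.3 m.
Hardness H = 255.5 MPa = 2.555e+08 Pa.
Contact area A = 4.123 mm² = 4.123e-06 m².
Restated in SI base units: W = 4.364 N, H = 2.555e+08 Pa, K = 2.014e-05.
Archard volume V = K·W·L/H = 2.014e-05 · 4.364 · 146.3 / 2.555e+08 = 5.033e-11 m³.
Depth h = V/A = 5.033e-11 / 4.123e-06 = 1.221e-05 m.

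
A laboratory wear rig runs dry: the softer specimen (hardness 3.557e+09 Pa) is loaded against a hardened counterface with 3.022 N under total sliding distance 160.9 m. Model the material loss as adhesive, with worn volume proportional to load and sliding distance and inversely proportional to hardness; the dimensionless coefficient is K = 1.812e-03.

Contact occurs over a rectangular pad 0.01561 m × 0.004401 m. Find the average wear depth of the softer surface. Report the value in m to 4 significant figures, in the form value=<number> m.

value=3.606e-06 m

Intermediate values are displayed rounded — the computation maintains full precision, and one final rounding, at 4 significant digits.
Convert: Contact area A = 0.01561 m × 0.004401 m = 6.870e-05 m².
In SI base units, W = 3.022 N, H = 3.557e+09 Pa, K = 1.812e-03.
Archard relation: V = K·W·L/H = 1.812e-03 · 3.022 · 160.9 / 3.557e+09 = 2.477e-10 m³.
Depth of wear h = V/A = 2.477e-10 / 6.870e-05 = 3.606e-06 m.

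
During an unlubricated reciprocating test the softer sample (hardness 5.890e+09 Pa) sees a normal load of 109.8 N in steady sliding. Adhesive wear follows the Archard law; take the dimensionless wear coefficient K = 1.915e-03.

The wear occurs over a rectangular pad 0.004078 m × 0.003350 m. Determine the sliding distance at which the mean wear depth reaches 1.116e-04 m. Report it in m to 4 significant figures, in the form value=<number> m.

value=42.71 m

Intermediate values are displayed rounded, and the algebra carries full float precision; rounded once at the end to 4 significant figures.
Contact area A = 0.004078 m × 0.003350 m = 1.366e-05 m².
As SI base values: W = 109.8 N, H = 5.890e+09 Pa, K = 1.915e-03.
At the depth limit, V_lim = h_lim·A = 1.116e-04 · 1.366e-05 = 1.525e-09 m³.
Life L = V_lim·H/(K·W) = 1.525e-09 · 5.890e+09 / (1.915e-03 · 109.8) = 42.71 m.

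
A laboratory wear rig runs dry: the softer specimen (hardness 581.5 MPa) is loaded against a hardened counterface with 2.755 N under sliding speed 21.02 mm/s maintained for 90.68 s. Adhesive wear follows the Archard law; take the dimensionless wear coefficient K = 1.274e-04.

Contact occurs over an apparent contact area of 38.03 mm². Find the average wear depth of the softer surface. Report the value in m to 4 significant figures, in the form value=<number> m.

value=3.025e-08 m

The computation maintains full precision. Printed values are rounded — rounded just once: 4 significant digits.
Sliding speed v = 21.02 mm/s = 0.02102 m/s. Path length L = v·t = 0.02102 m/s × 90.68 s = 1.906 m.
Hardness H = 581.5 MPa = 5.815e+08 Pa.
Contact area A = 38.03 mm² = 3.803e-05 m².
Restated in SI base units: W = 2.755 N, H = 5.815e+08 Pa, K = 1.274e-04.
Archard relation: V = K·W·L/H = 1.274e-04 · 2.755 · 1.906 / 5.815e+08 = 1.150e-12 m³.
Average depth h = V/A = 1.150e-12 / 3.803e-05 = 3.025e-08 m.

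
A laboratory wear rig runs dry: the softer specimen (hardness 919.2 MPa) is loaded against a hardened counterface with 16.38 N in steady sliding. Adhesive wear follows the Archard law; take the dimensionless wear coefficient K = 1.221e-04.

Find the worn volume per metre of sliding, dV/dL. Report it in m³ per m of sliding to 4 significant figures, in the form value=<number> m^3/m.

The computation carries full float precision, and intermediate values are shown rounded — rounded just once: four significant digits.
Convert: Hardness H = 919.2 MPa = 9.192e+08 Pa.
In SI base units: W = 16.38 N, H = 9.192e+08 Pa, K = 1.221e-04.
Wear rate dV/dL = K·W/H — distance-free: 1.221e-04 · 16.38 / 9.192e+08 = 2.176e-12 m³/m.

value=2.176e-12 m^3/m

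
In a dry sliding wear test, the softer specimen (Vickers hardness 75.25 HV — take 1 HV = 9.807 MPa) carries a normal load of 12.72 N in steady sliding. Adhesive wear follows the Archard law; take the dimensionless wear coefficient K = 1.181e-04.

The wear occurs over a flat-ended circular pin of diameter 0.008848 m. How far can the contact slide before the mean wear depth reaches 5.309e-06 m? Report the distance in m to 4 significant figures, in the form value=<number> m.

Quoted intermediates are rounded — the algebra runs at full precision, and a single final rounding: 4 significant figures.
Convert: Hardness H = 75.25 HV × 9.807 MPa/HV = 738.0 MPa = 7.380e+08 Pa.
Convert: Contact area A = π·d²/4 = π·(0.008848 m)²/4 = 6.149e-05 m².
Restated in SI base units: W = 12.72 N, H = 7.380e+08 Pa, K = 1.181e-04.
Wearable volume V_lim = h_lim·A = 5.309e-06 · 6.149e-05 = 3.264e-10 m³.
Thus life L = V_lim·H/(K·W) = 3.264e-10 · 7.380e+08 / (1.181e-04 · 12.72) = 160.4 m.

value=160.4 m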